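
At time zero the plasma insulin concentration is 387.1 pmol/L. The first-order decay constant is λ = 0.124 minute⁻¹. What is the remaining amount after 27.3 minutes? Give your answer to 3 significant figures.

13.1 pmol/L

t½ = ln 2 / λ = 0.69315 / 0.124 ≈ 5.5899 minutes.
Number of half-lives: n = 27.3/5.5899 ≈ 4.8838.
Remaining = 387.1 × (1/2)^4.8838 = 387.1 × 0.033871 ≈ 13.111 pmol/L.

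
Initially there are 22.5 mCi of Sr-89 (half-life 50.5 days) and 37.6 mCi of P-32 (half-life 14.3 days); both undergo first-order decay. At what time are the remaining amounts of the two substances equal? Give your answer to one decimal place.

Set 22.5·(1/2)^(t/50.5) = 37.6·(1/2)^(t/14.3).
Taking log₂: log₂(22.5/37.6) = t·(1/50.5 − 1/14.3).
log₂(0.5984) = -0.74081; 1/50.5 − 1/14.3 = -0.050128.
t = -0.74081 / -0.050128 ≈ 14.778 days.

14.8 days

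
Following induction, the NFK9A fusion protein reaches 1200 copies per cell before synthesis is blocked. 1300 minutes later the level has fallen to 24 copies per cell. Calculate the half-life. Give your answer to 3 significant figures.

A/A₀ = 24/1200 ≈ 0.02.
n = log₂(50) ≈ 5.6439 half-lives elapsed in 1300 minutes.
t½ = 1300/5.6439 ≈ 230.34 minutes.

230 minutes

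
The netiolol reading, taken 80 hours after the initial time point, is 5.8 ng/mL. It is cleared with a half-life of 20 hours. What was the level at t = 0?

92.8 ng/mL

Number of half-lives elapsed: n = 80/20 ≈ 4.
A₀ = A × 2^n = 5.8 × 2^4 = 5.8 × 16 ≈ 92.8 ng/mL.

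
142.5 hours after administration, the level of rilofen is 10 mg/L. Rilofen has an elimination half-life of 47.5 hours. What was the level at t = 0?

Number of half-lives elapsed: n = 142.5/47.5 ≈ 3.
A₀ = A × 2^n = 10 × 2^3 = 10 × 8 ≈ 80 mg/L.

80 mg/L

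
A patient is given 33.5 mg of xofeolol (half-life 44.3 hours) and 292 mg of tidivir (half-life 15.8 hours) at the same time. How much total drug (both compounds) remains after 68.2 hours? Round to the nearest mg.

26 mg

xofeolol: 33.5 × (1/2)^(68.2/44.3) = 33.5 × (1/2)^1.5395 ≈ 11.524 mg.
tidivir: 292 × (1/2)^(68.2/15.8) = 292 × (1/2)^4.3165 ≈ 14.655 mg.
Total = 11.524 + 14.655 ≈ 26.18 mg.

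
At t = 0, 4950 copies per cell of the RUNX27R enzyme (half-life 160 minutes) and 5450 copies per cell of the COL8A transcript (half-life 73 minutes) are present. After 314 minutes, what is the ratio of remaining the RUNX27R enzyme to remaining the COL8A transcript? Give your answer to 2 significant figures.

RUNX27R enzyme: 4950 × (1/2)^(314/160) = 4950 × (1/2)^1.9625 ≈ 1270.1 copies per cell.
COL8A transcript: 5450 × (1/2)^(314/73) = 5450 × (1/2)^4.3014 ≈ 276.41 copies per cell.
Ratio ≈ 1270.1 / 276.41 ≈ 4.5949.

4.6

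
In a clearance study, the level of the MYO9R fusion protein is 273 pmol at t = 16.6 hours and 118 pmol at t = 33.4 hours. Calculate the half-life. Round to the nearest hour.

Over Δt = 33.4 − 16.6 = 16.8 hours, the level fell by a factor of 273/118 ≈ 2.3136.
n = log₂(2.3136) ≈ 1.2101 half-lives, so t½ = 16.8/1.2101 ≈ 13.883 hours.

14 hours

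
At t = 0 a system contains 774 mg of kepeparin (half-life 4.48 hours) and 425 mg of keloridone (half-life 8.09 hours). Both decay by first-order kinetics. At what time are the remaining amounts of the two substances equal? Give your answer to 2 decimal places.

Set 774·(1/2)^(t/4.48) = 425·(1/2)^(t/8.09).
Taking log₂: log₂(774/425) = t·(1/4.48 − 1/8.09).
log₂(1.8212) = 0.86487; 1/4.48 − 1/8.09 = 0.099605.
t = 0.86487 / 0.099605 ≈ 8.683 hours.

8.68 hours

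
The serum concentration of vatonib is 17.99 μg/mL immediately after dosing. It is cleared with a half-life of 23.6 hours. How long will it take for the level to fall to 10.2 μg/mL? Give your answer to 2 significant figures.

19 hours

Fraction remaining = 10.2/17.99 ≈ 0.56698.
n = log₂(17.99/10.2) = ln(1.7637)/ln 2 ≈ 0.81863 half-lives.
t = n × t½ = 0.81863 × 23.6 ≈ 19.32 hours.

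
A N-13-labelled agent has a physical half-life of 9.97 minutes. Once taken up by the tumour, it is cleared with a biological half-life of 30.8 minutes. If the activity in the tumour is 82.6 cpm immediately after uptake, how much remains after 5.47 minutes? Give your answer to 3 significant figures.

49.9 cpm

1/t_eff = 1/t_phys + 1/t_biol = 1/9.97 + 1/30.8 = 0.13277 per minute.
t_eff = 9.97 × 30.8 / (9.97 + 30.8) ≈ 7.5319 minutes.
Remaining = 82.6 × (1/2)^(5.47/7.5319) = 82.6 × (1/2)^0.72624 ≈ 49.93 cpm.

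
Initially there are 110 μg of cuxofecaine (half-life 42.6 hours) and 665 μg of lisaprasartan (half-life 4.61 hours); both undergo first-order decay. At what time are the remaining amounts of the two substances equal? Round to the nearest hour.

Set 110·(1/2)^(t/42.6) = 665·(1/2)^(t/4.61).
Taking log₂: log₂(110/665) = t·(1/42.6 − 1/4.61).
log₂(0.16541) = -2.5959; 1/42.6 − 1/4.61 = -0.19345.
t = -2.5959 / -0.19345 ≈ 13.419 hours.

13 hours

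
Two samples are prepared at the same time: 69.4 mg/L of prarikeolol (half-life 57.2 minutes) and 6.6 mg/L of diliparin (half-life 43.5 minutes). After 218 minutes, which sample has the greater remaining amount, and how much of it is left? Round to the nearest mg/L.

prarikeolol: 69.4 × (1/2)^3.8112 ≈ 4.944 mg/L.
diliparin: 6.6 × (1/2)^5.0115 ≈ 0.20461 mg/L.
Prarikeolol has more remaining, at ≈ 4.944 mg/L.

prarikeolol, 5 mg/L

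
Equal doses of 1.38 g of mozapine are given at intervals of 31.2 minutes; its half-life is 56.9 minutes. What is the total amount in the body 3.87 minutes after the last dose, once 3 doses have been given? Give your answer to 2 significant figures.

The 3 doses were given 66.27, 35.07, 3.87 minutes ago.
Total = 1.38·(1/2)^(66.27/56.9) + 1.38·(1/2)^(35.07/56.9) + 1.38·(1/2)^(3.87/56.9)
      = 0.61557 + 0.9002 + 1.3165 ≈ 2.8322 g.

2.8 g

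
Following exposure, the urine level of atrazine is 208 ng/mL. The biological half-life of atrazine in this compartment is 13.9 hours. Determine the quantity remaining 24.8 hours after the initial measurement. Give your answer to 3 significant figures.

60.4 ng/mL

Number of half-lives: n = 24.8/13.9 ≈ 1.7842.
Remaining = 208 × (1/2)^1.7842 = 208 × 0.29034 ≈ 60.391 ng/mL.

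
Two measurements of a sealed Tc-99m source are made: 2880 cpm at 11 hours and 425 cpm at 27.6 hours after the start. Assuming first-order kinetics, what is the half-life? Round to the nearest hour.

Over Δt = 27.6 − 11 = 16.6 hours, the level fell by a factor of 2880/425 ≈ 6.7765.
n = log₂(6.7765) ≈ 2.7605 half-lives, so t½ = 16.6/2.7605 ≈ 6.0133 hours.

6 hours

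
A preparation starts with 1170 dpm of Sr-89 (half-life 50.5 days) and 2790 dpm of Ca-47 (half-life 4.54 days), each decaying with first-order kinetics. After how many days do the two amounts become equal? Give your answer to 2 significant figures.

Set 1170·(1/2)^(t/50.5) = 2790·(1/2)^(t/4.54).
Taking log₂: log₂(1170/2790) = t·(1/50.5 − 1/4.54).
log₂(0.41935) = -1.2538; 1/50.5 − 1/4.54 = -0.20046.
t = -1.2538 / -0.20046 ≈ 6.2543 days.

6.3 days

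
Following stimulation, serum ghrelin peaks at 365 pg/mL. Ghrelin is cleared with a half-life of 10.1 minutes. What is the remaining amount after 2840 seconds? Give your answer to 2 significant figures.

14 pg/mL

Convert the elapsed time: 2840 seconds = 47.3333 minutes.
Number of half-lives: n = 47.3333/10.1 ≈ 4.6865.
Remaining = 365 × (1/2)^4.6865 = 365 × 0.038836 ≈ 14.175 pg/mL.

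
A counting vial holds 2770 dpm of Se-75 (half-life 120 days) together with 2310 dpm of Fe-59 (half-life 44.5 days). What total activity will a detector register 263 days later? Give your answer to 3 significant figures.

645 dpm

Se-75: 2770 × (1/2)^(263/120) = 2770 × (1/2)^2.1917 ≈ 606.35 dpm.
Fe-59: 2310 × (1/2)^(263/44.5) = 2310 × (1/2)^5.9101 ≈ 38.414 dpm.
Total = 606.35 + 38.414 ≈ 644.76 dpm.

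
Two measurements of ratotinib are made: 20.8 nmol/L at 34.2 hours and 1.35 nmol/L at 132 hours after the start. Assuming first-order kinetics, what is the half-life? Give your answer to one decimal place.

24.8 hours

Over Δt = 132 − 34.2 = 97.8 hours, the level fell by a factor of 20.8/1.35 ≈ 15.407.
n = log₂(15.407) ≈ 3.9456 half-lives, so t½ = 97.8/3.9456 ≈ 24.787 hours.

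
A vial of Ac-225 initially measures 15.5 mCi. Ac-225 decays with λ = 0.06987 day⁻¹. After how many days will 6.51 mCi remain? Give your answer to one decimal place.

t½ = ln 2 / λ = 0.69315 / 0.06987 ≈ 9.9205 days.
Fraction remaining = 6.51/15.5 ≈ 0.42.
n = log₂(15.5/6.51) = ln(2.381)/ln 2 ≈ 1.2515 half-lives.
t = n × t½ = 1.2515 × 9.9205 ≈ 12.416 days.

12.4 days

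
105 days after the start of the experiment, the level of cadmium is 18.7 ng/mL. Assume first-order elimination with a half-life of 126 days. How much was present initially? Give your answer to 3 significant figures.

33.3 ng/mL

Number of half-lives elapsed: n = 105/126 ≈ 0.83333.
A₀ = A × 2^n = 18.7 × 2^0.83333 = 18.7 × 1.7818 ≈ 33.32 ng/mL.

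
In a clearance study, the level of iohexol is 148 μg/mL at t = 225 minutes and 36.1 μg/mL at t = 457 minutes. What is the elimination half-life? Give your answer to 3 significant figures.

114 minutes

Over Δt = 457 − 225 = 232 minutes, the level fell by a factor of 148/36.1 ≈ 4.0997.
n = log₂(4.0997) ≈ 2.0355 half-lives, so t½ = 232/2.0355 ≈ 113.98 minutes.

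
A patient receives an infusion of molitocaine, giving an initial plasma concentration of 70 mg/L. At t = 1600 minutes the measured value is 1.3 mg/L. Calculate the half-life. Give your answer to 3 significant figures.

A/A₀ = 1.3/70 ≈ 0.018571.
n = log₂(53.846) ≈ 5.7508 half-lives elapsed in 1600 minutes.
t½ = 1600/5.7508 ≈ 278.22 minutes.

278 minutes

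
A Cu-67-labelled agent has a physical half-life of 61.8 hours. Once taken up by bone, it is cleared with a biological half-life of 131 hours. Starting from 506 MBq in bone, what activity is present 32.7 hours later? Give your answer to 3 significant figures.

1/t_eff = 1/t_phys + 1/t_biol = 1/61.8 + 1/131 = 0.023815 per hour.
t_eff = 61.8 × 131 / (61.8 + 131) ≈ 41.991 hours.
Remaining = 506 × (1/2)^(32.7/41.991) = 506 × (1/2)^0.77874 ≈ 294.93 MBq.

295 MBq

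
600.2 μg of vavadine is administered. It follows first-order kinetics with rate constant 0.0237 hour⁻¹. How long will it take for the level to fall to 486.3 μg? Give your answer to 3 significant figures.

t½ = ln 2 / k = 0.69315 / 0.0237 ≈ 29.247 hours.
Fraction remaining = 486.3/600.2 ≈ 0.81023.
n = log₂(600.2/486.3) = ln(1.2342)/ln 2 ≈ 0.3036 half-lives.
t = n × t½ = 0.3036 × 29.247 ≈ 8.8792 hours.

8.88 hours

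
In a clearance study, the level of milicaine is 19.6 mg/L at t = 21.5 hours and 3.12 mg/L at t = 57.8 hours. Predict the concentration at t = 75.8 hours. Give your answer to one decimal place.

1.3 mg/L

Over Δt = 57.8 − 21.5 = 36.3 hours, the level fell by a factor of 19.6/3.12 ≈ 6.2821.
n = log₂(6.2821) ≈ 2.6512 half-lives, so t½ = 36.3/2.6512 ≈ 13.692 hours.
From t = 57.8 to t = 75.8: 3.12 × (1/2)^((75.8−57.8)/13.692) ≈ 1.2543 mg/L.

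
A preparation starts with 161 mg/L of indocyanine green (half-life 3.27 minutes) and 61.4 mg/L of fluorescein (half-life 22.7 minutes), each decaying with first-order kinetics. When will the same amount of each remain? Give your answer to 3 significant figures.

Set 161·(1/2)^(t/3.27) = 61.4·(1/2)^(t/22.7).
Taking log₂: log₂(161/61.4) = t·(1/3.27 − 1/22.7).
log₂(2.6221) = 1.3908; 1/3.27 − 1/22.7 = 0.26176.
t = 1.3908 / 0.26176 ≈ 5.3131 minutes.

5.31 minutes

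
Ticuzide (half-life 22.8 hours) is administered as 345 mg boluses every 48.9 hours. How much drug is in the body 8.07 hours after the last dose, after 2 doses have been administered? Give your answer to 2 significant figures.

The 2 doses were given 56.97, 8.07 hours ago.
Total = 345·(1/2)^(56.97/22.8) + 345·(1/2)^(8.07/22.8)
      = 61.044 + 269.94 ≈ 330.99 mg.

330 mg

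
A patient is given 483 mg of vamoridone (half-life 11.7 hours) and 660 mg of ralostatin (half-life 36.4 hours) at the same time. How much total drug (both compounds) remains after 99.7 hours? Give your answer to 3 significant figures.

100 mg

vamoridone: 483 × (1/2)^(99.7/11.7) = 483 × (1/2)^8.5214 ≈ 1.3145 mg.
ralostatin: 660 × (1/2)^(99.7/36.4) = 660 × (1/2)^2.739 ≈ 98.86 mg.
Total = 1.3145 + 98.86 ≈ 100.17 mg.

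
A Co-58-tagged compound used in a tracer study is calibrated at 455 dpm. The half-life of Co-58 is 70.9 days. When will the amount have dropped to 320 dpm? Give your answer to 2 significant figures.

Fraction remaining = 320/455 ≈ 0.7033.
n = log₂(455/320) = ln(1.4219)/ln 2 ≈ 0.50779 half-lives.
t = n × t½ = 0.50779 × 70.9 ≈ 36.003 days.

36 days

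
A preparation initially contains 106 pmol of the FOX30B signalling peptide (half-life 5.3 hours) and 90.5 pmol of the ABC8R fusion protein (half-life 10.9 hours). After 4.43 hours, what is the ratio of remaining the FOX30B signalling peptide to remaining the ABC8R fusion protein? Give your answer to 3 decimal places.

0.870

FOX30B signalling peptide: 106 × (1/2)^(4.43/5.3) = 106 × (1/2)^0.83585 ≈ 59.387 pmol.
ABC8R fusion protein: 90.5 × (1/2)^(4.43/10.9) = 90.5 × (1/2)^0.40642 ≈ 68.282 pmol.
Ratio ≈ 59.387 / 68.282 ≈ 0.86973.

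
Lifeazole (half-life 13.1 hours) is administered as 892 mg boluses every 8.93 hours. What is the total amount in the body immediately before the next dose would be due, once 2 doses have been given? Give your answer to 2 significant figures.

The 2 doses were given 17.86, 8.93 hours ago.
Total = 892·(1/2)^(17.86/13.1) + 892·(1/2)^(8.93/13.1)
      = 346.7 + 556.11 ≈ 902.81 mg.

900 mg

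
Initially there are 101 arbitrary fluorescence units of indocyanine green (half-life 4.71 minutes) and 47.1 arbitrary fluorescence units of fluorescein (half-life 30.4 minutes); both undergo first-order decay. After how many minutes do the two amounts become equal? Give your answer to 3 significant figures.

Set 101·(1/2)^(t/4.71) = 47.1·(1/2)^(t/30.4).
Taking log₂: log₂(101/47.1) = t·(1/4.71 − 1/30.4).
log₂(2.1444) = 1.1006; 1/4.71 − 1/30.4 = 0.17942.
t = 1.1006 / 0.17942 ≈ 6.134 minutes.

6.13 minutes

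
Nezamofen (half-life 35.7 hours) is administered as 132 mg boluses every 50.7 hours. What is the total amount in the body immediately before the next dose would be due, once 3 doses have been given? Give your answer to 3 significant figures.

The 3 doses were given 152.1, 101.4, 50.7 hours ago.
Total = 132·(1/2)^(152.1/35.7) + 132·(1/2)^(101.4/35.7) + 132·(1/2)^(50.7/35.7)
      = 6.8871 + 18.431 + 49.324 ≈ 74.642 mg.

74.6 mg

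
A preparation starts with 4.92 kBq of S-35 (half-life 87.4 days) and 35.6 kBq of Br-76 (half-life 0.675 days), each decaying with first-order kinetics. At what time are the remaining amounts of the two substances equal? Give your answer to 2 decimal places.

Set 4.92·(1/2)^(t/87.4) = 35.6·(1/2)^(t/0.675).
Taking log₂: log₂(4.92/35.6) = t·(1/87.4 − 1/0.675).
log₂(0.1382) = -2.8551; 1/87.4 − 1/0.675 = -1.47.
t = -2.8551 / -1.47 ≈ 1.9422 days.

1.94 days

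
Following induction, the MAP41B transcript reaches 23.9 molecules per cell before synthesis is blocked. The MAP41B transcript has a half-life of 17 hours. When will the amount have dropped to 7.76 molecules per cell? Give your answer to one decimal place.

27.6 hours

Fraction remaining = 7.76/23.9 ≈ 0.32469.
n = log₂(23.9/7.76) = ln(3.0799)/ln 2 ≈ 1.6229 half-lives.
t = n × t½ = 1.6229 × 17 ≈ 27.589 hours.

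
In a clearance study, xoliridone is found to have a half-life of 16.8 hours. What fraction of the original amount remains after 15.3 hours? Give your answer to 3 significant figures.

0.532

n = 15.3/16.8 ≈ 0.91071 half-lives.
Fraction remaining = (1/2)^0.91071 ≈ 0.53192.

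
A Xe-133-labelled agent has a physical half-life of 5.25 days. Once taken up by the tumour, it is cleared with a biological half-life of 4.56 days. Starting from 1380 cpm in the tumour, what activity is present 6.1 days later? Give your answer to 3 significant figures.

1/t_eff = 1/t_phys + 1/t_biol = 1/5.25 + 1/4.56 = 0.40977 per day.
t_eff = 5.25 × 4.56 / (5.25 + 4.56) ≈ 2.4404 days.
Remaining = 1380 × (1/2)^(6.1/2.4404) = 1380 × (1/2)^2.4996 ≈ 244.02 cpm.

244 cpm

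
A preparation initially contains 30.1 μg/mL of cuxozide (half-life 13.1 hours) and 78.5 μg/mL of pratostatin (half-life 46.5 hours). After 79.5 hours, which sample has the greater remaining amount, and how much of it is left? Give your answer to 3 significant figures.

pratostatin, 24.0 μg/mL

cuxozide: 30.1 × (1/2)^6.0687 ≈ 0.44844 μg/mL.
pratostatin: 78.5 × (1/2)^1.7097 ≈ 24 μg/mL.
Pratostatin has more remaining, at ≈ 24 μg/mL.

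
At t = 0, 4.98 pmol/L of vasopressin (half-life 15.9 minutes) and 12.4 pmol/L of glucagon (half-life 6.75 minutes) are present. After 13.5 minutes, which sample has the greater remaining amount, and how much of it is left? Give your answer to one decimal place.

vasopressin: 4.98 × (1/2)^0.84906 ≈ 2.7646 pmol/L.
glucagon: 12.4 × (1/2)^2 ≈ 3.1 pmol/L.
Glucagon has more remaining, at ≈ 3.1 pmol/L.

glucagon, 3.1 pmol/L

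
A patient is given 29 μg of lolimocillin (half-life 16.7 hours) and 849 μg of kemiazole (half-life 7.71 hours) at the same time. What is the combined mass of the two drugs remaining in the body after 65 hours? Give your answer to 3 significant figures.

lolimocillin: 29 × (1/2)^(65/16.7) = 29 × (1/2)^3.8922 ≈ 1.9531 μg.
kemiazole: 849 × (1/2)^(65/7.71) = 849 × (1/2)^8.4306 ≈ 2.4606 μg.
Total = 1.9531 + 2.4606 ≈ 4.4137 μg.

4.41 μg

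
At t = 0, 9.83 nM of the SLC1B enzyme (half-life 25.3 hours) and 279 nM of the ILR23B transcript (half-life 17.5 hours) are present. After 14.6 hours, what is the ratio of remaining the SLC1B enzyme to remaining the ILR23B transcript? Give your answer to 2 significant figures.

SLC1B enzyme: 9.83 × (1/2)^(14.6/25.3) = 9.83 × (1/2)^0.57708 ≈ 6.5893 nM.
ILR23B transcript: 279 × (1/2)^(14.6/17.5) = 279 × (1/2)^0.83429 ≈ 156.48 nM.
Ratio ≈ 6.5893 / 156.48 ≈ 0.042109.

0.042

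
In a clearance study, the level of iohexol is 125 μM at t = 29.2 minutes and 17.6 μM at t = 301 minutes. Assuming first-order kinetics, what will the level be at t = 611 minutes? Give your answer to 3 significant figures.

Over Δt = 301 − 29.2 = 271.8 minutes, the level fell by a factor of 125/17.6 ≈ 7.1023.
n = log₂(7.1023) ≈ 2.8283 half-lives, so t½ = 271.8/2.8283 ≈ 96.101 minutes.
From t = 301 to t = 611: 17.6 × (1/2)^((611−301)/96.101) ≈ 1.8813 μM.

1.88 μM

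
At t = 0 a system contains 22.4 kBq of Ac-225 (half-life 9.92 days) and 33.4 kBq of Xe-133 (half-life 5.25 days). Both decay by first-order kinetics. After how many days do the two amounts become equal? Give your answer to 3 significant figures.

6.43 days

Set 22.4·(1/2)^(t/9.92) = 33.4·(1/2)^(t/5.25).
Taking log₂: log₂(22.4/33.4) = t·(1/9.92 − 1/5.25).
log₂(0.67066) = -0.57635; 1/9.92 − 1/5.25 = -0.08967.
t = -0.57635 / -0.08967 ≈ 6.4275 days.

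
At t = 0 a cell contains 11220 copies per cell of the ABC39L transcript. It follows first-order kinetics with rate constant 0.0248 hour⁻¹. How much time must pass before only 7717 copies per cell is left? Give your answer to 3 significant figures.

15.1 hours

t½ = ln 2 / k = 0.69315 / 0.0248 ≈ 27.949 hours.
Fraction remaining = 7717/11220 ≈ 0.68779.
n = log₂(11220/7717) = ln(1.4539)/ln 2 ≈ 0.53996 half-lives.
t = n × t½ = 0.53996 × 27.949 ≈ 15.092 hours.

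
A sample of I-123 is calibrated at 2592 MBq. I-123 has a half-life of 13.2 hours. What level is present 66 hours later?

81 MBq

Elapsed time is 5 half-lives (66/13.2).
Each half-life halves the amount: 2592 × (1/2)^5 = 2592/32 = 81 MBq.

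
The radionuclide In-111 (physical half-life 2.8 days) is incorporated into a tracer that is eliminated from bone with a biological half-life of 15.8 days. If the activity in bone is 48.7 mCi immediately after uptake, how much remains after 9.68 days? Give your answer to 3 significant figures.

2.90 mCi

1/t_eff = 1/t_phys + 1/t_biol = 1/2.8 + 1/15.8 = 0.42043 per day.
t_eff = 2.8 × 15.8 / (2.8 + 15.8) ≈ 2.3785 days.
Remaining = 48.7 × (1/2)^(9.68/2.3785) = 48.7 × (1/2)^4.0698 ≈ 2.9 mCi.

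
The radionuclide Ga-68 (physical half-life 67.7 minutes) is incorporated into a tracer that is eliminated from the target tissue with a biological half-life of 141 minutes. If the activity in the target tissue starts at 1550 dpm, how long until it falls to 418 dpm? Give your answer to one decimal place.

1/t_eff = 1/t_phys + 1/t_biol = 1/67.7 + 1/141 = 0.021863 per minute.
t_eff = 67.7 × 141 / (67.7 + 141) ≈ 45.739 minutes.
n = log₂(1550/418) ≈ 1.8907; t = 1.8907 × 45.739 ≈ 86.478 minutes.

86.5 minutes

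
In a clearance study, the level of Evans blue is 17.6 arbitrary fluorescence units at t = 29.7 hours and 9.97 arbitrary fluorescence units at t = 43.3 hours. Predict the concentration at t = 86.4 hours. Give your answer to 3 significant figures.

1.65 arbitrary fluorescence units

Over Δt = 43.3 − 29.7 = 13.6 hours, the level fell by a factor of 17.6/9.97 ≈ 1.7653.
n = log₂(1.7653) ≈ 0.81991 half-lives, so t½ = 13.6/0.81991 ≈ 16.587 hours.
From t = 43.3 to t = 86.4: 9.97 × (1/2)^((86.4−43.3)/16.587) ≈ 1.6463 arbitrary fluorescence units.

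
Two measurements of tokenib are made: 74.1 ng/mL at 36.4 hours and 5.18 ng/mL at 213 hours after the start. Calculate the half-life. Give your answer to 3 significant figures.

Over Δt = 213 − 36.4 = 176.6 hours, the level fell by a factor of 74.1/5.18 ≈ 14.305.
n = log₂(14.305) ≈ 3.8384 half-lives, so t½ = 176.6/3.8384 ≈ 46.008 hours.

46.0 hours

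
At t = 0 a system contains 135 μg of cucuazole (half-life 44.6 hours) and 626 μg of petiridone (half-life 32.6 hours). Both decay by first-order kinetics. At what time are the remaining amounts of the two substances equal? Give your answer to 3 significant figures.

Set 135·(1/2)^(t/44.6) = 626·(1/2)^(t/32.6).
Taking log₂: log₂(135/626) = t·(1/44.6 − 1/32.6).
log₂(0.21565) = -2.2132; 1/44.6 − 1/32.6 = -0.0082533.
t = -2.2132 / -0.0082533 ≈ 268.16 hours.

268 hours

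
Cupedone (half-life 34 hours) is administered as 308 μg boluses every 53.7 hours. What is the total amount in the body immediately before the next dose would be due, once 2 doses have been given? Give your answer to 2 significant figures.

The 2 doses were given 107.4, 53.7 hours ago.
Total = 308·(1/2)^(107.4/34) + 308·(1/2)^(53.7/34)
      = 34.487 + 103.06 ≈ 137.55 μg.

140 μg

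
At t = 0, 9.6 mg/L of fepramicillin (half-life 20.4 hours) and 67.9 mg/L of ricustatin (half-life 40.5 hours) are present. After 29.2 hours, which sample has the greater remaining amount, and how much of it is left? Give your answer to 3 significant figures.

ricustatin, 41.2 mg/L

fepramicillin: 9.6 × (1/2)^1.4314 ≈ 3.5595 mg/L.
ricustatin: 67.9 × (1/2)^0.72099 ≈ 41.194 mg/L.
Ricustatin has more remaining, at ≈ 41.194 mg/L.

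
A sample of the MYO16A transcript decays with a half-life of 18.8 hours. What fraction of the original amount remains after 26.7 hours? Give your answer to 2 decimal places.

n = 26.7/18.8 ≈ 1.4202 half-lives.
Fraction remaining = (1/2)^1.4202 ≈ 0.37366.

0.37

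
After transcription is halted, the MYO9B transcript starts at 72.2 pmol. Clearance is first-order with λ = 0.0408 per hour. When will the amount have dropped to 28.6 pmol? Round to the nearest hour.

23 hours

t½ = ln 2 / λ = 0.69315 / 0.0408 ≈ 16.989 hours.
Fraction remaining = 28.6/72.2 ≈ 0.39612.
n = log₂(72.2/28.6) = ln(2.5245)/ln 2 ≈ 1.336 half-lives.
t = n × t½ = 1.336 × 16.989 ≈ 22.697 hours.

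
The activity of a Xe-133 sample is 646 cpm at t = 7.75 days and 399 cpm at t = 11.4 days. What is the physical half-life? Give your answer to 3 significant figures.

5.25 days

Over Δt = 11.4 − 7.75 = 3.65 days, the level fell by a factor of 646/399 ≈ 1.619.
n = log₂(1.619) ≈ 0.69515 half-lives, so t½ = 3.65/0.69515 ≈ 5.2507 days.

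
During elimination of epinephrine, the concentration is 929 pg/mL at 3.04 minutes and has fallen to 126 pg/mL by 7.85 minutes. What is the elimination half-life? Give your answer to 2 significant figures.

1.7 minutes

Over Δt = 7.85 − 3.04 = 4.81 minutes, the level fell by a factor of 929/126 ≈ 7.373.
n = log₂(7.373) ≈ 2.8823 half-lives, so t½ = 4.81/2.8823 ≈ 1.6688 minutes.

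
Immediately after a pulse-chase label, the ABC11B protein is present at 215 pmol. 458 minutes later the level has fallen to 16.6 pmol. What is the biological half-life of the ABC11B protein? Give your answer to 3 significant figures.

A/A₀ = 16.6/215 ≈ 0.077209.
n = log₂(12.952) ≈ 3.6951 half-lives elapsed in 458 minutes.
t½ = 458/3.6951 ≈ 123.95 minutes.

124 minutes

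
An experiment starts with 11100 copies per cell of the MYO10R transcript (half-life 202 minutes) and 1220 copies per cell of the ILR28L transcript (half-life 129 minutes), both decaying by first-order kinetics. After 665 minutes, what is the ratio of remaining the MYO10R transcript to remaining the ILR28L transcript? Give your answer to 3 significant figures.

33.1

MYO10R transcript: 11100 × (1/2)^(665/202) = 11100 × (1/2)^3.2921 ≈ 1133.2 copies per cell.
ILR28L transcript: 1220 × (1/2)^(665/129) = 1220 × (1/2)^5.155 ≈ 34.24 copies per cell.
Ratio ≈ 1133.2 / 34.24 ≈ 33.096.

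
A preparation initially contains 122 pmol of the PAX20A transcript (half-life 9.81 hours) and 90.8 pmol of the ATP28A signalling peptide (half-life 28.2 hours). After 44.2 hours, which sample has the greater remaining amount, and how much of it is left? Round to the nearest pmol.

ATP28A signalling peptide, 31 pmol

PAX20A transcript: 122 × (1/2)^4.5056 ≈ 5.3708 pmol.
ATP28A signalling peptide: 90.8 × (1/2)^1.5674 ≈ 30.638 pmol.
ATP28A signalling peptide has more remaining, at ≈ 30.638 pmol.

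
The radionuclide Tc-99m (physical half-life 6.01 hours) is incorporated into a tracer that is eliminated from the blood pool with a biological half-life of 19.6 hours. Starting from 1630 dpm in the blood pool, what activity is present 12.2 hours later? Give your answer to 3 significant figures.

259 dpm

1/t_eff = 1/t_phys + 1/t_biol = 1/6.01 + 1/19.6 = 0.21741 per hour.
t_eff = 6.01 × 19.6 / (6.01 + 19.6) ≈ 4.5996 hours.
Remaining = 1630 × (1/2)^(12.2/4.5996) = 1630 × (1/2)^2.6524 ≈ 259.26 dpm.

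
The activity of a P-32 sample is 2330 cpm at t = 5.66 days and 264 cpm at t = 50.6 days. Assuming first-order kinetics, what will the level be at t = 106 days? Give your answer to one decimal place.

18.0 cpm

Over Δt = 50.6 − 5.66 = 44.94 days, the level fell by a factor of 2330/264 ≈ 8.8258.
n = log₂(8.8258) ≈ 3.1417 half-lives, so t½ = 44.94/3.1417 ≈ 14.304 days.
From t = 50.6 to t = 106: 264 × (1/2)^((106−50.6)/14.304) ≈ 18.019 cpm.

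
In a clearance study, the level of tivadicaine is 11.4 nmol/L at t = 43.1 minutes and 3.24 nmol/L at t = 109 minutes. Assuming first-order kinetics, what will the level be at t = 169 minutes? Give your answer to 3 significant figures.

1.03 nmol/L

Over Δt = 109 − 43.1 = 65.9 minutes, the level fell by a factor of 11.4/3.24 ≈ 3.5185.
n = log₂(3.5185) ≈ 1.815 half-lives, so t½ = 65.9/1.815 ≈ 36.309 minutes.
From t = 109 to t = 169: 3.24 × (1/2)^((169−109)/36.309) ≈ 1.0306 nmol/L.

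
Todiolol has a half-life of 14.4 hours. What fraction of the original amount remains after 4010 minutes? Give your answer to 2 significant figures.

4010 minutes = 66.8333 hours.
n = 66.8333/14.4 ≈ 4.6412 half-lives.
Fraction remaining = (1/2)^4.6412 ≈ 0.040074.

0.040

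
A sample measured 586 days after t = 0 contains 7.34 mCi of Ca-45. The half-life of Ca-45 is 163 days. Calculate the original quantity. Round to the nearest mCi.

89 mCi

Number of half-lives elapsed: n = 586/163 ≈ 3.5951.
A₀ = A × 2^n = 7.34 × 2^3.5951 = 7.34 × 12.085 ≈ 88.701 mCi.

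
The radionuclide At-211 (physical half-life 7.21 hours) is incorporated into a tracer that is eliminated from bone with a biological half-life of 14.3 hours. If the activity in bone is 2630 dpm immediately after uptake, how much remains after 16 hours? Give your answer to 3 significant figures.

260 dpm

1/t_eff = 1/t_phys + 1/t_biol = 1/7.21 + 1/14.3 = 0.20863 per hour.
t_eff = 7.21 × 14.3 / (7.21 + 14.3) ≈ 4.7933 hours.
Remaining = 2630 × (1/2)^(16/4.7933) = 2630 × (1/2)^3.338 ≈ 260.08 dpm.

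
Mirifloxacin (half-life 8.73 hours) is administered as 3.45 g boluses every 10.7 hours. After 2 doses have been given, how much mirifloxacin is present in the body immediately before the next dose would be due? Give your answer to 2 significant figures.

2.1 g

The 2 doses were given 21.4, 10.7 hours ago.
Total = 3.45·(1/2)^(21.4/8.73) + 3.45·(1/2)^(10.7/8.73)
      = 0.63081 + 1.4752 ≈ 2.106 g.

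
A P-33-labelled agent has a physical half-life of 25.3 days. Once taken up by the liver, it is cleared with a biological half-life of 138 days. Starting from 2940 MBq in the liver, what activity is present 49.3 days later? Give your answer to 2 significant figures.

1/t_eff = 1/t_phys + 1/t_biol = 1/25.3 + 1/138 = 0.046772 per day.
t_eff = 25.3 × 138 / (25.3 + 138) ≈ 21.38 days.
Remaining = 2940 × (1/2)^(49.3/21.38) = 2940 × (1/2)^2.3059 ≈ 594.58 MBq.

590 MBq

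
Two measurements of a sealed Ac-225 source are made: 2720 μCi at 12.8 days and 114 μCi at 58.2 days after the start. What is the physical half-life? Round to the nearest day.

Over Δt = 58.2 − 12.8 = 45.4 days, the level fell by a factor of 2720/114 ≈ 23.86.
n = log₂(23.86) ≈ 4.5765 half-lives, so t½ = 45.4/4.5765 ≈ 9.9202 days.

10 days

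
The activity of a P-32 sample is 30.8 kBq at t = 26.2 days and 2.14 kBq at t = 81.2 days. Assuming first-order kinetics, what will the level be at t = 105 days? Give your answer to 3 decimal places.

Over Δt = 81.2 − 26.2 = 55 days, the level fell by a factor of 30.8/2.14 ≈ 14.393.
n = log₂(14.393) ≈ 3.8472 half-lives, so t½ = 55/3.8472 ≈ 14.296 days.
From t = 81.2 to t = 105: 2.14 × (1/2)^((105−81.2)/14.296) ≈ 0.67493 kBq.

0.675 kBq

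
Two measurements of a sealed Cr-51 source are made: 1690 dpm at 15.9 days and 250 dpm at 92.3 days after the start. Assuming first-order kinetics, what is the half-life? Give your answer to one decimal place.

27.7 days

Over Δt = 92.3 − 15.9 = 76.4 days, the level fell by a factor of 1690/250 ≈ 6.76.
n = log₂(6.76) ≈ 2.757 half-lives, so t½ = 76.4/2.757 ≈ 27.711 days.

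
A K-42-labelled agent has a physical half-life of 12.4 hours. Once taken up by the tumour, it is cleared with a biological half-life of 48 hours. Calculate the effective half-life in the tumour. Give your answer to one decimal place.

9.9 hours

1/t_eff = 1/t_phys + 1/t_biol = 1/12.4 + 1/48 = 0.10148 per hour.
t_eff = 12.4 × 48 / (12.4 + 48) ≈ 9.8543 hours.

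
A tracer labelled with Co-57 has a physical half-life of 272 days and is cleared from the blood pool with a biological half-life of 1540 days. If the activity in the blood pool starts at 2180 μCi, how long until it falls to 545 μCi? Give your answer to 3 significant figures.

462 days

1/t_eff = 1/t_phys + 1/t_biol = 1/272 + 1/1540 = 0.0043258 per day.
t_eff = 272 × 1540 / (272 + 1540) ≈ 231.17 days.
n = log₂(2180/545) ≈ 2; t = 2 × 231.17 ≈ 462.34 days.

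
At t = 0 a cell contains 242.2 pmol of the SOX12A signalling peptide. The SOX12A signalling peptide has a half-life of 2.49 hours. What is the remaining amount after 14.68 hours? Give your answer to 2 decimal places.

Number of half-lives: n = 14.68/2.49 ≈ 5.8956.
Remaining = 242.2 × (1/2)^5.8956 = 242.2 × 0.016798 ≈ 4.0684 pmol.

4.07 pmol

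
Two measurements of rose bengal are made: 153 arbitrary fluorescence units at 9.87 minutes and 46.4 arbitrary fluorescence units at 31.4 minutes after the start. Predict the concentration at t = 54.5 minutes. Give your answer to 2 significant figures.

Over Δt = 31.4 − 9.87 = 21.53 minutes, the level fell by a factor of 153/46.4 ≈ 3.2974.
n = log₂(3.2974) ≈ 1.7213 half-lives, so t½ = 21.53/1.7213 ≈ 12.508 minutes.
From t = 31.4 to t = 54.5: 46.4 × (1/2)^((54.5−31.4)/12.508) ≈ 12.899 arbitrary fluorescence units.

13 arbitrary fluorescence units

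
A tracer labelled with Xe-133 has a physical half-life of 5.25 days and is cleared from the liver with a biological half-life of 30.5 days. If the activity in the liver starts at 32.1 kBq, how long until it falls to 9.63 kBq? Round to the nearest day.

1/t_eff = 1/t_phys + 1/t_biol = 1/5.25 + 1/30.5 = 0.22326 per day.
t_eff = 5.25 × 30.5 / (5.25 + 30.5) ≈ 4.479 days.
n = log₂(32.1/9.63) ≈ 1.737; t = 1.737 × 4.479 ≈ 7.7799 days.

8 days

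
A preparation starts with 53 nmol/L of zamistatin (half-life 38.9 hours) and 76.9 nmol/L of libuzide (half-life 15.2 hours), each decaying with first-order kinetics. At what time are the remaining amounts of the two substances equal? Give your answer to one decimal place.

Set 53·(1/2)^(t/38.9) = 76.9·(1/2)^(t/15.2).
Taking log₂: log₂(53/76.9) = t·(1/38.9 − 1/15.2).
log₂(0.68921) = -0.53699; 1/38.9 − 1/15.2 = -0.040083.
t = -0.53699 / -0.040083 ≈ 13.397 hours.

13.4 hours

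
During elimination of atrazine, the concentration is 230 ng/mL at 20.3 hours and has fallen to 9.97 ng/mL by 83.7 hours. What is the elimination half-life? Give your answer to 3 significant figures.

14.0 hours

Over Δt = 83.7 − 20.3 = 63.4 hours, the level fell by a factor of 230/9.97 ≈ 23.069.
n = log₂(23.069) ≈ 4.5279 half-lives, so t½ = 63.4/4.5279 ≈ 14.002 hours.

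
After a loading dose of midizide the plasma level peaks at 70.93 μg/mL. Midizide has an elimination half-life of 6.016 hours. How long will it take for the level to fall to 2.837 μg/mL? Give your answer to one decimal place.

Fraction remaining = 2.837/70.93 ≈ 0.039997.
n = log₂(70.93/2.837) = ln(25.002)/ln 2 ≈ 4.644 half-lives.
t = n × t½ = 4.644 × 6.016 ≈ 27.938 hours.

27.9 hours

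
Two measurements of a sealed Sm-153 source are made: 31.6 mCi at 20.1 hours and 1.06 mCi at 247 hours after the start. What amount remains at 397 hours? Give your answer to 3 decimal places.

Over Δt = 247 − 20.1 = 226.9 hours, the level fell by a factor of 31.6/1.06 ≈ 29.811.
n = log₂(29.811) ≈ 4.8978 half-lives, so t½ = 226.9/4.8978 ≈ 46.327 hours.
From t = 247 to t = 397: 1.06 × (1/2)^((397−247)/46.327) ≈ 0.11236 mCi.

0.112 mCi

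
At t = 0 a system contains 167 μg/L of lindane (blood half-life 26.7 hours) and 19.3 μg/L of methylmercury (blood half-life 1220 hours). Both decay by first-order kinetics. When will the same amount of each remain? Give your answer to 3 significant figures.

Set 167·(1/2)^(t/26.7) = 19.3·(1/2)^(t/1220).
Taking log₂: log₂(167/19.3) = t·(1/26.7 − 1/1220).
log₂(8.6528) = 3.1132; 1/26.7 − 1/1220 = 0.036634.
t = 3.1132 / 0.036634 ≈ 84.982 hours.

85.0 hours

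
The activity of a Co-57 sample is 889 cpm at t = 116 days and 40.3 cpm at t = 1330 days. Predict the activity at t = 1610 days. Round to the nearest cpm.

Over Δt = 1330 − 116 = 1214 days, the level fell by a factor of 889/40.3 ≈ 22.06.
n = log₂(22.06) ≈ 4.4633 half-lives, so t½ = 1214/4.4633 ≈ 271.99 days.
From t = 1330 to t = 1610: 40.3 × (1/2)^((1610−1330)/271.99) ≈ 19.743 cpm.

20 cpm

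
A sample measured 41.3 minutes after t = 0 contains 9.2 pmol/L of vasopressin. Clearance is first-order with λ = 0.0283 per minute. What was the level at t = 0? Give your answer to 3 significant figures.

t½ = ln 2 / λ = 0.69315 / 0.0283 ≈ 24.493 minutes.
Number of half-lives elapsed: n = 41.3/24.493 ≈ 1.6862.
A₀ = A × 2^n = 9.2 × 2^1.6862 = 9.2 × 3.2181 ≈ 29.606 pmol/L.

29.6 pmol/L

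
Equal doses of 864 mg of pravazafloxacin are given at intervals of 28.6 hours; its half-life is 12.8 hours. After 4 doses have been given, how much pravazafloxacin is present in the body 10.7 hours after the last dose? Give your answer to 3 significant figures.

613 mg

The 4 doses were given 96.5, 67.9, 39.3, 10.7 hours ago.
Total = 864·(1/2)^(96.5/12.8) + 864·(1/2)^(67.9/12.8) + 864·(1/2)^(39.3/12.8) + 864·(1/2)^(10.7/12.8)
      = 4.6455 + 21.86 + 102.86 + 484.03 ≈ 613.4 mg.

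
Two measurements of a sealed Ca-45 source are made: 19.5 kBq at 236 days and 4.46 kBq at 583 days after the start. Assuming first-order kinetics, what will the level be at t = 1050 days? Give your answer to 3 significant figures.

0.612 kBq

Over Δt = 583 − 236 = 347 days, the level fell by a factor of 19.5/4.46 ≈ 4.3722.
n = log₂(4.3722) ≈ 2.1284 half-lives, so t½ = 347/2.1284 ≈ 163.04 days.
From t = 583 to t = 1050: 4.46 × (1/2)^((1050−583)/163.04) ≈ 0.61245 kBq.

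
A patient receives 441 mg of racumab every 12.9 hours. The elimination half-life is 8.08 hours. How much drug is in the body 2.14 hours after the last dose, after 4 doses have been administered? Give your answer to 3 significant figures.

The 4 doses were given 40.84, 27.94, 15.04, 2.14 hours ago.
Total = 441·(1/2)^(40.84/8.08) + 441·(1/2)^(27.94/8.08) + 441·(1/2)^(15.04/8.08) + 441·(1/2)^(2.14/8.08)
      = 13.271 + 40.133 + 121.37 + 367.04 ≈ 541.81 mg.

542 mg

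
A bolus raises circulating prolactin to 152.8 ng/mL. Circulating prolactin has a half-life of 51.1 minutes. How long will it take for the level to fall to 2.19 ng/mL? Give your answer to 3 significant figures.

313 minutes

Fraction remaining = 2.19/152.8 ≈ 0.014332.
n = log₂(152.8/2.19) = ln(69.772)/ln 2 ≈ 6.1246 half-lives.
t = n × t½ = 6.1246 × 51.1 ≈ 312.97 minutes.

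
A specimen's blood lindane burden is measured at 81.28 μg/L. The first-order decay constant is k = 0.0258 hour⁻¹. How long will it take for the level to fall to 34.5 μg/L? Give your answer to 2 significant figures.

t½ = ln 2 / k = 0.69315 / 0.0258 ≈ 26.866 hours.
Fraction remaining = 34.5/81.28 ≈ 0.42446.
n = log₂(81.28/34.5) = ln(2.3559)/ln 2 ≈ 1.2363 half-lives.
t = n × t½ = 1.2363 × 26.866 ≈ 33.215 hours.

33 hours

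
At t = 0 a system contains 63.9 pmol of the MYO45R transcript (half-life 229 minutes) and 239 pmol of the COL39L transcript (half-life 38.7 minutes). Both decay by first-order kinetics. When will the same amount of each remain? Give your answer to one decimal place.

Set 63.9·(1/2)^(t/229) = 239·(1/2)^(t/38.7).
Taking log₂: log₂(63.9/239) = t·(1/229 − 1/38.7).
log₂(0.26736) = -1.9031; 1/229 − 1/38.7 = -0.021473.
t = -1.9031 / -0.021473 ≈ 88.629 minutes.

88.6 minutes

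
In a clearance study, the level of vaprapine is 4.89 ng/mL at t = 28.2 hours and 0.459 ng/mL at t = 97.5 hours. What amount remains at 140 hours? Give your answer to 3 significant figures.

0.108 ng/mL

Over Δt = 97.5 − 28.2 = 69.3 hours, the level fell by a factor of 4.89/0.459 ≈ 10.654.
n = log₂(10.654) ≈ 3.4133 half-lives, so t½ = 69.3/3.4133 ≈ 20.303 hours.
From t = 97.5 to t = 140: 0.459 × (1/2)^((140−97.5)/20.303) ≈ 0.10757 ng/mL.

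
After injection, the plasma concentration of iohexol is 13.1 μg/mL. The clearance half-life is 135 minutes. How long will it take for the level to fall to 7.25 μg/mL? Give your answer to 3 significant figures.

Fraction remaining = 7.25/13.1 ≈ 0.55344.
n = log₂(13.1/7.25) = ln(1.8069)/ln 2 ≈ 0.85351 half-lives.
t = n × t½ = 0.85351 × 135 ≈ 115.22 minutes.

115 minutes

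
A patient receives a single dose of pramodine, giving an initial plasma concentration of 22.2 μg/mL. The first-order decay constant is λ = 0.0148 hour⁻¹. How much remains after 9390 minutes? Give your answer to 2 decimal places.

t½ = ln 2 / λ = 0.69315 / 0.0148 ≈ 46.834 hours.
Convert the elapsed time: 9390 minutes = 156.5 hours.
Number of half-lives: n = 156.5/46.834 ≈ 3.3416.
Remaining = 22.2 × (1/2)^3.3416 = 22.2 × 0.098648 ≈ 2.19 μg/mL.

2.19 μg/mL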